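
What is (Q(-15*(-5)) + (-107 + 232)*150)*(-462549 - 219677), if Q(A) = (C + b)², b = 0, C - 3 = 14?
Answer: -12988900814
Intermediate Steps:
C = 17 (C = 3 + 14 = 17)
Q(A) = 289 (Q(A) = (17 + 0)² = 17² = 289)
(Q(-15*(-5)) + (-107 + 232)*150)*(-462549 - 219677) = (289 + (-107 + 232)*150)*(-462549 - 219677) = (289 + 125*150)*(-682226) = (289 + 18750)*(-682226) = 19039*(-682226) = -12988900814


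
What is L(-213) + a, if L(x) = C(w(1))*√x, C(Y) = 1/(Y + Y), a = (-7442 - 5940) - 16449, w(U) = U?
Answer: -29831 + I*√213/2 ≈ -29831.0 + 7.2973*I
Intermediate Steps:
a = -29831 (a = -13382 - 16449 = -29831)
C(Y) = 1/(2*Y)
L(x) = √x/2 (L(x) = ((½)/1)*√x = ((½)*1)*√x = √x/2)
L(-213) + a = √(-213)/2 - 29831 = (I*√213)/2 - 29831 = I*√213/2 - 29831 = -29831 + I*√213/2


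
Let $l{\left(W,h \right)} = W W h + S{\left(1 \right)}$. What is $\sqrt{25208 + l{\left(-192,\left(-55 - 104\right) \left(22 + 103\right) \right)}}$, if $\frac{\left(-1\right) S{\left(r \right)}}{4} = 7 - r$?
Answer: $4 i \sqrt{45790426} \approx 27067.0 i$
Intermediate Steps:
$S{\left(r \right)} = -28 + 4 r$ ($S{\left(r \right)} = - 4 \left(7 - r\right) = -28 + 4 r$)
$l{\left(W,h \right)} = -24 + h W^{2}$ ($l{\left(W,h \right)} = W W h + \left(-28 + 4 \cdot 1\right) = W^{2} h + \left(-28 + 4\right) = h W^{2} - 24 = -24 + h W^{2}$)
$\sqrt{25208 + l{\left(-192,\left(-55 - 104\right) \left(22 + 103\right) \right)}} = \sqrt{25208 + \left(-24 + \left(-55 - 104\right) \left(22 + 103\right) \left(-192\right)^{2}\right)} = \sqrt{25208 + \left(-24 + \left(-159\right) 125 \cdot 36864\right)} = \sqrt{25208 - 732672024} = \sqrt{-732646816} = 4 i \sqrt{45790426}$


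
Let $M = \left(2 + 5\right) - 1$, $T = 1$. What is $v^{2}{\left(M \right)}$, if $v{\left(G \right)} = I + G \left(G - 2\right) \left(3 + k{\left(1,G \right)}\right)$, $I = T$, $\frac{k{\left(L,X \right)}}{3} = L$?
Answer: $21025$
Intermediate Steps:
$k{\left(L,X \right)} = 3 L$
$M = 6$ ($M = 7 - 1 = 6$)
$I = 1$
$v{\left(G \right)} = 1 + G \left(-12 + 6 G\right)$ ($v{\left(G \right)} = 1 + G \left(G - 2\right) \left(3 + 3 \cdot 1\right) = 1 + G \left(-2 + G\right) \left(3 + 3\right) = 1 + G \left(-2 + G\right) 6 = 1 + G \left(-12 + 6 G\right)$)
$v^{2}{\left(M \right)} = \left(1 - 72 + 6 \cdot 6^{2}\right)^{2} = \left(1 - 72 + 6 \cdot 36\right)^{2} = \left(1 - 72 + 216\right)^{2} = 145^{2} = 21025$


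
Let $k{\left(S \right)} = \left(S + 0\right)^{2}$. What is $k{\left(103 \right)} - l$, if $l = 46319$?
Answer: $-35710$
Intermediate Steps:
$k{\left(S \right)} = S^{2}$
$k{\left(103 \right)} - l = 103^{2} - 46319 = 10609 - 46319 = -35710$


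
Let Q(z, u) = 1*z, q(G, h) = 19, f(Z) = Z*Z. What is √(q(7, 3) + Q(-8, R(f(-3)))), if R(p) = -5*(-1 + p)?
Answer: √11 ≈ 3.3166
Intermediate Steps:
f(Z) = Z²
R(p) = 5 - 5*p
Q(z, u) = z
√(q(7, 3) + Q(-8, R(f(-3)))) = √(19 - 8) = √11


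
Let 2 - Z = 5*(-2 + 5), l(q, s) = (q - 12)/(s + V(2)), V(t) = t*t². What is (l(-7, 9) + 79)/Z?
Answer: -1324/221 ≈ -5.9910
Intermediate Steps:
V(t) = t³
l(q, s) = (-12 + q)/(8 + s) (l(q, s) = (q - 12)/(s + 2³) = (-12 + q)/(s + 8) = (-12 + q)/(8 + s))
Z = -13 (Z = 2 - 5*(-2 + 5) = 2 - 5*3 = 2 - 1*15 = 2 - 15 = -13)
(l(-7, 9) + 79)/Z = ((-12 - 7)/(8 + 9) + 79)/(-13) = (-19/17 + 79)*(-1/13) = (1324/17)*(-1/13) = -1324/221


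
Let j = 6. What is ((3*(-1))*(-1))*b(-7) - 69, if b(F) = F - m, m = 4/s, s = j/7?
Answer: -104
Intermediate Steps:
s = 6/7 ≈ 0.85714
m = 14/3 (m = 4/(6/7) = 4*(7/6) = 14/3 ≈ 4.6667)
b(F) = -14/3 + F (b(F) = F - 1*14/3 = F - 14/3 = -14/3 + F)
((3*(-1))*(-1))*b(-7) - 69 = ((3*(-1))*(-1))*(-14/3 - 7) - 69 = -3*(-1)*(-35/3) - 69 = 3*(-35/3) - 69 = -35 - 69 = -104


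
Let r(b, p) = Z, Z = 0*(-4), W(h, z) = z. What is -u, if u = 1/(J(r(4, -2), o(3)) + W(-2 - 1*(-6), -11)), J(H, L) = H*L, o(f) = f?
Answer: 1/11 ≈ 0.090909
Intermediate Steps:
Z = 0
r(b, p) = 0
u = -1/11 (u = 1/(0*3 - 11) = 1/(0 - 11) = 1/(-11) = -1/11 ≈ -0.090909)
-u = -1*(-1/11) = 1/11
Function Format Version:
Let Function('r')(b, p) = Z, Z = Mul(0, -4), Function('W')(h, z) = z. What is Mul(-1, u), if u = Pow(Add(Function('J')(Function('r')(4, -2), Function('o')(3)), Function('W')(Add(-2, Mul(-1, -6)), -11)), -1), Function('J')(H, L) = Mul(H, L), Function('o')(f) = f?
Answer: Rational(1, 11) ≈ 0.090909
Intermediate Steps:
Z = 0
Function('r')(b, p) = 0
u = Rational(-1, 11) (u = Pow(Add(Mul(0, 3), -11), -1) = Pow(Add(0, -11), -1) = Pow(-11, -1) = Rational(-1, 11) ≈ -0.090909)
Mul(-1, u) = Mul(-1, Rational(-1, 11)) = Rational(1, 11)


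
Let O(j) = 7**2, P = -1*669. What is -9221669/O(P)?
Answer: -9221669/49 ≈ -1.8820e+5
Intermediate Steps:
P = -669
O(j) = 49
-9221669/O(P) = -9221669/49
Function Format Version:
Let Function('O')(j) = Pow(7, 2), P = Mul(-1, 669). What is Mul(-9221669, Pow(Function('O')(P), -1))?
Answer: Rational(-9221669, 49) ≈ -1.8820e+5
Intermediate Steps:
P = -669
Function('O')(j) = 49
Mul(-9221669, Pow(Function('O')(P), -1)) = Mul(-9221669, Pow(49, -1)) = Mul(-9221669, Rational(1, 49)) = Rational(-9221669, 49)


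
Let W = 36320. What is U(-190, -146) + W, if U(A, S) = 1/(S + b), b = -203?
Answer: 12675679/349 ≈ 36320.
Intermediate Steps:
U(A, S) = 1/(-203 + S) (U(A, S) = 1/(S - 203) = 1/(-203 + S))
U(-190, -146) + W = 1/(-203 - 146) + 36320 = 1/(-349) + 36320 = -1/349 + 36320 = 12675679/349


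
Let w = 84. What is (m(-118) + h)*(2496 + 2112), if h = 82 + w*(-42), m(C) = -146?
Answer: -16551936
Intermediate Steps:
h = -3446 (h = 82 + 84*(-42) = 82 - 3528 = -3446)
(m(-118) + h)*(2496 + 2112) = (-146 - 3446)*(2496 + 2112) = -3592*4608 = -16551936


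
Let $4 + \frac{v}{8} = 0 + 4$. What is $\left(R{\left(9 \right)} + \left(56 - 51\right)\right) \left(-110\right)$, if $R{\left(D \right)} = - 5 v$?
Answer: $-550$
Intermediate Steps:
$v = 0$ ($v = -32 + 8 \left(0 + 4\right) = -32 + 8 \cdot 4 = -32 + 32 = 0$)
$R{\left(D \right)} = 0$ ($R{\left(D \right)} = \left(-5\right) 0 = 0$)
$\left(R{\left(9 \right)} + \left(56 - 51\right)\right) \left(-110\right) = \left(0 + \left(56 - 51\right)\right) \left(-110\right) = \left(0 + 5\right) \left(-110\right) = 5 \left(-110\right) = -550$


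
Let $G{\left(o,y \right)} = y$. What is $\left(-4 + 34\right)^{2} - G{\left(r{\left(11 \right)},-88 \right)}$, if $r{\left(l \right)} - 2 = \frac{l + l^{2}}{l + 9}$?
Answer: $988$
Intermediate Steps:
$r{\left(l \right)} = 2 + \frac{l + l^{2}}{9 + l}$ ($r{\left(l \right)} = 2 + \frac{l + l^{2}}{l + 9} = 2 + \frac{l + l^{2}}{9 + l}$)
$\left(-4 + 34\right)^{2} - G{\left(r{\left(11 \right)},-88 \right)} = \left(-4 + 34\right)^{2} - -88 = 30^{2} + 88 = 900 + 88 = 988$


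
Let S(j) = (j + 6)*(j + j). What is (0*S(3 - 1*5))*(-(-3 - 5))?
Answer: 0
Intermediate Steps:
S(j) = 2*j*(6 + j) (S(j) = (6 + j)*(2*j) = 2*j*(6 + j))
(0*S(3 - 1*5))*(-(-3 - 5)) = (0*(2*(3 - 1*5)*(6 + (3 - 1*5))))*(-(-3 - 5)) = (0*(2*(3 - 5)*(6 + (3 - 5))))*(-1*(-8)) = (0*(2*(-2)*(6 - 2)))*8 = (0*(2*(-2)*4))*8 = (0*(-16))*8 = 0*8 = 0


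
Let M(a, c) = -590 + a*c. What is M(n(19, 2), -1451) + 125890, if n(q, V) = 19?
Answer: 97731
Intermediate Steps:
M(n(19, 2), -1451) + 125890 = (-590 + 19*(-1451)) + 125890 = (-590 - 27569) + 125890 = -28159 + 125890 = 97731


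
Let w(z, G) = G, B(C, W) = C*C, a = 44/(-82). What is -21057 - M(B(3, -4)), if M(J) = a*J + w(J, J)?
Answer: -863508/41 ≈ -21061.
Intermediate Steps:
a = -22/41 (a = 44*(-1/82) = -22/41 ≈ -0.53658)
B(C, W) = C**2
M(J) = 19*J/41 (M(J) = -22*J/41 + J = 19*J/41)
-21057 - M(B(3, -4)) = -21057 - 19*3**2/41 = -21057 - 19*9/41 = -21057 - 1*171/41 = -21057 - 171/41 = -863508/41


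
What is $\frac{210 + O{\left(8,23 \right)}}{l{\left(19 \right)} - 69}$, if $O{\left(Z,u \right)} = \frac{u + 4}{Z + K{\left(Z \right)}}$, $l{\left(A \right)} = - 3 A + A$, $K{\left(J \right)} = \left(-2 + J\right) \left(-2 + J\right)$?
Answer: $- \frac{9267}{4708} \approx -1.9684$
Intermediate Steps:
$K{\left(J \right)} = \left(-2 + J\right)^{2}$
$l{\left(A \right)} = - 2 A$
$O{\left(Z,u \right)} = \frac{4 + u}{Z + \left(-2 + Z\right)^{2}}$ ($O{\left(Z,u \right)} = \frac{u + 4}{Z + \left(-2 + Z\right)^{2}} = \frac{4 + u}{Z + \left(-2 + Z\right)^{2}}$)
$\frac{210 + O{\left(8,23 \right)}}{l{\left(19 \right)} - 69} = \frac{210 + \frac{4 + 23}{8 + \left(-2 + 8\right)^{2}}}{\left(-2\right) 19 - 69} = \frac{210 + \frac{1}{8 + 6^{2}} \cdot 27}{-38 - 69} = \frac{210 + \frac{1}{8 + 36} \cdot 27}{-107} = \left(210 + \frac{1}{44} \cdot 27\right) \left(- \frac{1}{107}\right) = \left(210 + \frac{27}{44}\right) \left(- \frac{1}{107}\right) = \frac{9267}{44} \left(- \frac{1}{107}\right) = - \frac{9267}{4708}$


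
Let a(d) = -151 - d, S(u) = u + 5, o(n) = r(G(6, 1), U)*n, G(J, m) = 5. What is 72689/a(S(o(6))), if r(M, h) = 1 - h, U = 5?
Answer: -72689/132 ≈ -550.67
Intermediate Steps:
o(n) = -4*n (o(n) = (1 - 1*5)*n = (1 - 5)*n = -4*n)
S(u) = 5 + u
72689/a(S(o(6))) = 72689/(-151 - (5 - 4*6)) = 72689/(-151 - (5 - 24)) = 72689/(-151 - 1*(-19)) = 72689/(-151 + 19) = 72689/(-132) = 72689*(-1/132) = -72689/132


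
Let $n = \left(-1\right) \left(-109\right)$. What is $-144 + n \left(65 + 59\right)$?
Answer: $13372$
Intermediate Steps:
$n = 109$
$-144 + n \left(65 + 59\right) = -144 + 109 \left(65 + 59\right) = -144 + 109 \cdot 124 = -144 + 13516 = 13372$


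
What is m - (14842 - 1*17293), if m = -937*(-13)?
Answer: 14632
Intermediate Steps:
m = 12181
m - (14842 - 1*17293) = 12181 - (14842 - 1*17293) = 12181 - (14842 - 17293) = 12181 - 1*(-2451) = 12181 + 2451 = 14632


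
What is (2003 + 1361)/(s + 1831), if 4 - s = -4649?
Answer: 841/1621 ≈ 0.51882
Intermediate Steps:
s = 4653 (s = 4 - 1*(-4649) = 4 + 4649 = 4653)
(2003 + 1361)/(s + 1831) = (2003 + 1361)/(4653 + 1831) = 3364/6484 = 3364*(1/6484) = 841/1621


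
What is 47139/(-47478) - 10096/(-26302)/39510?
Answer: -4082166107741/4111563227130 ≈ -0.99285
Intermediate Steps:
47139/(-47478) - 10096/(-26302)/39510 = 47139*(-1/47478) - 10096*(-1/26302)*(1/39510) = -15713/15826 + (5048/13151)*(1/39510) = -15713/15826 + 2524/259798005 = -4082166107741/4111563227130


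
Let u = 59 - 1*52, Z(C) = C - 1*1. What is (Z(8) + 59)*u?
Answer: 462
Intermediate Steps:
Z(C) = -1 + C (Z(C) = C - 1 = -1 + C)
u = 7 (u = 59 - 52 = 7)
(Z(8) + 59)*u = ((-1 + 8) + 59)*7 = (7 + 59)*7 = 66*7 = 462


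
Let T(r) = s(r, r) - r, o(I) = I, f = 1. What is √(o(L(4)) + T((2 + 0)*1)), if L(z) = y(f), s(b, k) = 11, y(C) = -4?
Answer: √5 ≈ 2.2361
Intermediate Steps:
L(z) = -4
T(r) = 11 - r
√(o(L(4)) + T((2 + 0)*1)) = √(-4 + (11 - (2 + 0))) = √(-4 + (11 - 2)) = √(-4 + 9) = √5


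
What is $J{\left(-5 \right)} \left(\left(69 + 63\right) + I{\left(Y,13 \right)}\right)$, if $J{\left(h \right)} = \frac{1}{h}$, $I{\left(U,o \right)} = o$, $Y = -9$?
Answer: $-29$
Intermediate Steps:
$J{\left(-5 \right)} \left(\left(69 + 63\right) + I{\left(Y,13 \right)}\right) = \frac{\left(69 + 63\right) + 13}{-5} = - \frac{132 + 13}{5} = \left(- \frac{1}{5}\right) 145 = -29$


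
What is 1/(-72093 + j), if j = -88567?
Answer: -1/160660 ≈ -6.2243e-6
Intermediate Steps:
1/(-72093 + j) = 1/(-72093 - 88567) = 1/(-160660) = -1/160660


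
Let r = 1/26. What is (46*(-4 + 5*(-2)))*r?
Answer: -322/13 ≈ -24.769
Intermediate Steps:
r = 1/26 ≈ 0.038462
(46*(-4 + 5*(-2)))*r = (46*(-4 + 5*(-2)))*(1/26) = (46*(-4 - 10))*(1/26) = (46*(-14))*(1/26) = -644*1/26 = -322/13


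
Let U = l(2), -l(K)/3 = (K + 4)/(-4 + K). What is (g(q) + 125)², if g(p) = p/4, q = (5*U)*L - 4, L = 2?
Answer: 85849/4 ≈ 21462.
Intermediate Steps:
l(K) = -3*(4 + K)/(-4 + K) (l(K) = -3*(K + 4)/(-4 + K) = -3*(4 + K)/(-4 + K))
U = 9 (U = 3*(-4 - 1*2)/(-4 + 2) = 3*(-4 - 2)/(-2) = 3*(-½)*(-6) = 9)
q = 86 (q = (5*9)*2 - 4 = 45*2 - 4 = 90 - 4 = 86)
g(p) = p/4 (g(p) = p*(¼) = p/4)
(g(q) + 125)² = ((¼)*86 + 125)² = (43/2 + 125)² = (293/2)² = 85849/4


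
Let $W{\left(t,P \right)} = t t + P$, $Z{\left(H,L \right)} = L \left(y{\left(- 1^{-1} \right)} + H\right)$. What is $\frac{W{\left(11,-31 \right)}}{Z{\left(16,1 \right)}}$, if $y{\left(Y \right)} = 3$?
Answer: $\frac{90}{19} \approx 4.7368$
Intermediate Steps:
$Z{\left(H,L \right)} = L \left(3 + H\right)$
$W{\left(t,P \right)} = P + t^{2}$ ($W{\left(t,P \right)} = t^{2} + P = P + t^{2}$)
$\frac{W{\left(11,-31 \right)}}{Z{\left(16,1 \right)}} = \frac{-31 + 11^{2}}{1 \left(3 + 16\right)} = \frac{-31 + 121}{1 \cdot 19} = \frac{90}{19}$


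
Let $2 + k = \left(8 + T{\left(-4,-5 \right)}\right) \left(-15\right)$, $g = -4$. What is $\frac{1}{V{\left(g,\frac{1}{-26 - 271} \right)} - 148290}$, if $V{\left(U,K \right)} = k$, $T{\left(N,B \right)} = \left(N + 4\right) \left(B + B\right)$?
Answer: $- \frac{1}{148412} \approx -6.738 \cdot 10^{-6}$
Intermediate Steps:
$T{\left(N,B \right)} = 2 B \left(4 + N\right)$ ($T{\left(N,B \right)} = \left(4 + N\right) 2 B = 2 B \left(4 + N\right)$)
$k = -122$ ($k = -2 + \left(8 + 2 \left(-5\right) \left(4 - 4\right)\right) \left(-15\right) = -2 + \left(8 + 2 \left(-5\right) 0\right) \left(-15\right) = -2 + \left(8 + 0\right) \left(-15\right) = -2 + 8 \left(-15\right) = -2 - 120 = -122$)
$V{\left(U,K \right)} = -122$
$\frac{1}{V{\left(g,\frac{1}{-26 - 271} \right)} - 148290} = \frac{1}{-122 - 148290} = \frac{1}{-148412} = - \frac{1}{148412}$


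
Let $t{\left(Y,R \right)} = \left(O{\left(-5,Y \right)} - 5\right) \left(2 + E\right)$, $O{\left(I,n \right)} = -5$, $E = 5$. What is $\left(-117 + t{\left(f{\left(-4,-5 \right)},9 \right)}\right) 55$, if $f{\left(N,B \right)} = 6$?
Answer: $-10285$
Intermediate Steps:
$t{\left(Y,R \right)} = -70$ ($t{\left(Y,R \right)} = \left(-5 - 5\right) \left(2 + 5\right) = \left(-10\right) 7 = -70$)
$\left(-117 + t{\left(f{\left(-4,-5 \right)},9 \right)}\right) 55 = \left(-117 - 70\right) 55 = \left(-187\right) 55 = -10285$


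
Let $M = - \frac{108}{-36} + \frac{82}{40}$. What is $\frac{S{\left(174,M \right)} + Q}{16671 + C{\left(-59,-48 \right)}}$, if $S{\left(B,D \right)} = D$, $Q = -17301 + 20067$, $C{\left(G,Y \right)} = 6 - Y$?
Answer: $\frac{55421}{334500} \approx 0.16568$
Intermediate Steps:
$Q = 2766$
$M = \frac{101}{20}$ ($M = \left(-108\right) \left(- \frac{1}{36}\right) + 82 \cdot \frac{1}{40} = 3 + \frac{41}{20} = \frac{101}{20} \approx 5.05$)
$\frac{S{\left(174,M \right)} + Q}{16671 + C{\left(-59,-48 \right)}} = \frac{\frac{101}{20} + 2766}{16671 + \left(6 - -48\right)} = \frac{55421}{20 \left(16671 + \left(6 + 48\right)\right)} = \frac{55421}{20 \left(16671 + 54\right)} = \frac{55421}{20 \cdot 16725} = \frac{55421}{20} \cdot \frac{1}{16725} = \frac{55421}{334500}$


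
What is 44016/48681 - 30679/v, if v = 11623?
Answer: -327295477/188606421 ≈ -1.7353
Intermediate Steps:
44016/48681 - 30679/v = 44016/48681 - 30679/11623 = 44016*(1/48681) - 30679*1/11623 = 14672/16227 - 30679/11623 = -327295477/188606421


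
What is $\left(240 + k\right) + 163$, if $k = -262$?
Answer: $141$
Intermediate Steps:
$\left(240 + k\right) + 163 = \left(240 - 262\right) + 163 = -22 + 163 = 141$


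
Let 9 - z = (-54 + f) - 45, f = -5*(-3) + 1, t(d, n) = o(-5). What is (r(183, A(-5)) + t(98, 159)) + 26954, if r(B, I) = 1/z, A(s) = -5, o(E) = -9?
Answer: 2478941/92 ≈ 26945.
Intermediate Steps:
t(d, n) = -9
f = 16 (f = 15 + 1 = 16)
z = 92 (z = 9 - ((-54 + 16) - 45) = 9 - (-38 - 45) = 9 - 1*(-83) = 9 + 83 = 92)
r(B, I) = 1/92
(r(183, A(-5)) + t(98, 159)) + 26954 = (1/92 - 9) + 26954 = -827/92 + 26954 = 2478941/92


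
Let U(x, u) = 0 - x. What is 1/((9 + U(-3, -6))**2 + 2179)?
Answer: 1/2323 ≈ 0.00043048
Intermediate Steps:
U(x, u) = -x
1/((9 + U(-3, -6))**2 + 2179) = 1/((9 - 1*(-3))**2 + 2179) = 1/((9 + 3)**2 + 2179) = 1/(12**2 + 2179) = 1/(144 + 2179) = 1/2323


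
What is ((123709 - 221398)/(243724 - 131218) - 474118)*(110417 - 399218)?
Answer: 5134998975156999/37502 ≈ 1.3693e+11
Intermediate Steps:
((123709 - 221398)/(243724 - 131218) - 474118)*(110417 - 399218) = (-97689/112506 - 474118)*(-288801) = (-97689*1/112506 - 474118)*(-288801) = (-32563/37502 - 474118)*(-288801) = -17780405799/37502*(-288801) = 5134998975156999/37502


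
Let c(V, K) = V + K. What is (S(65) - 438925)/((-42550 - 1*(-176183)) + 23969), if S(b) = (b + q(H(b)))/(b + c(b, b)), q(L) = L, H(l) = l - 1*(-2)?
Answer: -9510027/3414710 ≈ -2.7850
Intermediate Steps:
H(l) = 2 + l (H(l) = l + 2 = 2 + l)
c(V, K) = K + V
S(b) = (2 + 2*b)/(3*b) (S(b) = (b + (2 + b))/(b + (b + b)) = (2 + 2*b)/(b + 2*b) = (2 + 2*b)/((3*b)) = (2 + 2*b)*(1/(3*b)) = (2 + 2*b)/(3*b))
(S(65) - 438925)/((-42550 - 1*(-176183)) + 23969) = ((⅔)*(1 + 65)/65 - 438925)/((-42550 - 1*(-176183)) + 23969) = ((⅔)*(1/65)*66 - 438925)/((-42550 + 176183) + 23969) = (44/65 - 438925)/(133633 + 23969) = -28530081/65/157602 = -28530081/65*1/157602 = -9510027/3414710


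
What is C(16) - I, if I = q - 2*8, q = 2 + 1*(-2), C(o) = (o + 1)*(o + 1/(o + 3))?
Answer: 5489/19 ≈ 288.89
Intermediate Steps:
C(o) = (1 + o)*(o + 1/(3 + o))
q = 0 (q = 2 - 2 = 0)
I = -16 (I = 0 - 2*8 = 0 - 16 = -16)
C(16) - I = (1 + 16**3 + 4*16 + 4*16**2)/(3 + 16) - 1*(-16) = (1 + 4096 + 64 + 4*256)/19 + 16 = (1 + 4096 + 64 + 1024)/19 + 16 = (1/19)*5185 + 16 = 5185/19 + 16 = 5489/19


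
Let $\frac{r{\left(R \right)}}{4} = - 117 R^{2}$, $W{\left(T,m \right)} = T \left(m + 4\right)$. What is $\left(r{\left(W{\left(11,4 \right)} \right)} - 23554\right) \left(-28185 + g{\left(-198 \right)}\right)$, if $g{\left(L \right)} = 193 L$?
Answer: $242206686654$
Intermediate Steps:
$W{\left(T,m \right)} = T \left(4 + m\right)$
$r{\left(R \right)} = - 468 R^{2}$ ($r{\left(R \right)} = 4 \left(- 117 R^{2}\right) = - 468 R^{2}$)
$\left(r{\left(W{\left(11,4 \right)} \right)} - 23554\right) \left(-28185 + g{\left(-198 \right)}\right) = \left(- 468 \left(11 \left(4 + 4\right)\right)^{2} - 23554\right) \left(-28185 + 193 \left(-198\right)\right) = \left(- 468 \left(11 \cdot 8\right)^{2} - 23554\right) \left(-28185 - 38214\right) = \left(- 468 \cdot 88^{2} - 23554\right) \left(-66399\right) = \left(\left(-468\right) 7744 - 23554\right) \left(-66399\right) = \left(-3624192 - 23554\right) \left(-66399\right) = \left(-3647746\right) \left(-66399\right) = 242206686654$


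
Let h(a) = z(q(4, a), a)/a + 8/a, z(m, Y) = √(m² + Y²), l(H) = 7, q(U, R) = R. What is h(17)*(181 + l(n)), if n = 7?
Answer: 1504/17 + 188*√2 ≈ 354.34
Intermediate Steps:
z(m, Y) = √(Y² + m²)
h(a) = 8/a + √2*√(a²)/a (h(a) = √(a² + a²)/a + 8/a = √(2*a²)/a + 8/a = (√2*√(a²))/a + 8/a = √2*√(a²)/a + 8/a = 8/a + √2*√(a²)/a)
h(17)*(181 + l(n)) = ((8 + √2*√(17²))/17)*(181 + 7) = ((8 + √2*√289)/17)*188 = ((8 + √2*17)/17)*188 = ((8 + 17*√2)/17)*188 = (8/17 + √2)*188 = 1504/17 + 188*√2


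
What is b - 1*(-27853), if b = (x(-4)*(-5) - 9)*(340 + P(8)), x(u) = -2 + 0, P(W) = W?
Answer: 28201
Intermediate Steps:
x(u) = -2
b = 348 (b = (-2*(-5) - 9)*(340 + 8) = (10 - 9)*348 = 1*348 = 348)
b - 1*(-27853) = 348 - 1*(-27853) = 348 + 27853 = 28201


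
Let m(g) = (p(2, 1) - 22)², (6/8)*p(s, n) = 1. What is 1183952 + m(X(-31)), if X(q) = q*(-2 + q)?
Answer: 10659412/9 ≈ 1.1844e+6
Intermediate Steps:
p(s, n) = 4/3 (p(s, n) = (4/3)*1 = 4/3)
m(g) = 3844/9 (m(g) = (4/3 - 22)² = (-62/3)² = 3844/9)
1183952 + m(X(-31)) = 1183952 + 3844/9 = 10659412/9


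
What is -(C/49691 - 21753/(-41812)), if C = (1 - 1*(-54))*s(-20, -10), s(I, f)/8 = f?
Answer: -896955523/2077680092 ≈ -0.43171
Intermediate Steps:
s(I, f) = 8*f
C = -4400 (C = (1 - 1*(-54))*(8*(-10)) = (1 + 54)*(-80) = 55*(-80) = -4400)
-(C/49691 - 21753/(-41812)) = -(-4400/49691 - 21753/(-41812)) = -(-4400*1/49691 - 21753*(-1/41812)) = -(-4400/49691 + 21753/41812) = -1*896955523/2077680092 = -896955523/2077680092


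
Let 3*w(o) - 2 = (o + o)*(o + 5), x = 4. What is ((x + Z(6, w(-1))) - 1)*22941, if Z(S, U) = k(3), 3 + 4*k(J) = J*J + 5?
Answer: 527643/4 ≈ 1.3191e+5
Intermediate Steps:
k(J) = ½ + J²/4 (k(J) = -¾ + (J*J + 5)/4 = -¾ + (J² + 5)/4 = -¾ + (5 + J²)/4 = -¾ + (5/4 + J²/4) = ½ + J²/4)
w(o) = ⅔ + 2*o*(5 + o)/3 (w(o) = ⅔ + ((o + o)*(o + 5))/3 = ⅔ + ((2*o)*(5 + o))/3 = ⅔ + (2*o*(5 + o))/3 = ⅔ + 2*o*(5 + o)/3)
Z(S, U) = 11/4 (Z(S, U) = ½ + (¼)*3² = ½ + (¼)*9 = ½ + 9/4 = 11/4)
((x + Z(6, w(-1))) - 1)*22941 = ((4 + 11/4) - 1)*22941 = (27/4 - 1)*22941 = (23/4)*22941 = 527643/4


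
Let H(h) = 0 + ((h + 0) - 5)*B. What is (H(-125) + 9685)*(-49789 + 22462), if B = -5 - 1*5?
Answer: -300187095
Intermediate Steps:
B = -10 (B = -5 - 5 = -10)
H(h) = 50 - 10*h (H(h) = 0 + ((h + 0) - 5)*(-10) = 0 + (h - 5)*(-10) = 0 + (-5 + h)*(-10) = 0 + (50 - 10*h) = 50 - 10*h)
(H(-125) + 9685)*(-49789 + 22462) = ((50 - 10*(-125)) + 9685)*(-49789 + 22462) = ((50 + 1250) + 9685)*(-27327) = (1300 + 9685)*(-27327) = 10985*(-27327) = -300187095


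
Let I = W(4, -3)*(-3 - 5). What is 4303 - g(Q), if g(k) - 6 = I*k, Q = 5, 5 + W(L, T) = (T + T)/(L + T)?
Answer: 3857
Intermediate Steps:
W(L, T) = -5 + 2*T/(L + T) (W(L, T) = -5 + (T + T)/(L + T) = -5 + (2*T)/(L + T) = -5 + 2*T/(L + T))
I = 88 (I = ((-5*4 - 3*(-3))/(4 - 3))*(-3 - 5) = ((-20 + 9)/1)*(-8) = (1*(-11))*(-8) = -11*(-8) = 88)
g(k) = 6 + 88*k
4303 - g(Q) = 4303 - (6 + 88*5) = 4303 - (6 + 440) = 4303 - 1*446 = 4303 - 446 = 3857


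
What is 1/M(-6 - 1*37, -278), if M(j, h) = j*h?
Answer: 1/11954 ≈ 8.3654e-5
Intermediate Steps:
M(j, h) = h*j
1/M(-6 - 1*37, -278) = 1/(-278*(-6 - 1*37)) = 1/(-278*(-6 - 37)) = 1/(-278*(-43)) = 1/11954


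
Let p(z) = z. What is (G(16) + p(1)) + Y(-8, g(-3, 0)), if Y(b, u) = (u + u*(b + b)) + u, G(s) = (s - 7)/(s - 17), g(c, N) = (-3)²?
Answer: -134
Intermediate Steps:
g(c, N) = 9
G(s) = (-7 + s)/(-17 + s)
Y(b, u) = 2*u + 2*b*u (Y(b, u) = (u + u*(2*b)) + u = (u + 2*b*u) + u = 2*u + 2*b*u)
(G(16) + p(1)) + Y(-8, g(-3, 0)) = ((-7 + 16)/(-17 + 16) + 1) + 2*9*(1 - 8) = (9/(-1) + 1) + 2*9*(-7) = (-1*9 + 1) - 126 = (-9 + 1) - 126 = -8 - 126 = -134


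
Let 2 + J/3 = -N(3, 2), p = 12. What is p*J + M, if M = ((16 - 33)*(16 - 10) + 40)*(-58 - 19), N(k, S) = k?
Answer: 4594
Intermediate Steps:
J = -15 (J = -6 + 3*(-1*3) = -6 + 3*(-3) = -6 - 9 = -15)
M = 4774 (M = (-17*6 + 40)*(-77) = (-102 + 40)*(-77) = -62*(-77) = 4774)
p*J + M = 12*(-15) + 4774 = -180 + 4774 = 4594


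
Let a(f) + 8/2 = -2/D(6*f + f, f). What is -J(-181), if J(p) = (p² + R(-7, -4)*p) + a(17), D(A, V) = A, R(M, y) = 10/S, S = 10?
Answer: -3876542/119 ≈ -32576.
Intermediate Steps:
R(M, y) = 1 (R(M, y) = 10/10 = 10*(⅒) = 1)
a(f) = -4 - 2/(7*f) (a(f) = -4 - 2/(6*f + f) = -4 - 2*1/(7*f) = -4 - 2/(7*f))
J(p) = -478/119 + p + p² (J(p) = (p² + 1*p) + (-4 - 2/7/17) = (p² + p) + (-4 - 2/7*1/17) = (p + p²) + (-4 - 2/119) = (p + p²) - 478/119 = -478/119 + p + p²)
-J(-181) = -(-478/119 - 181 + (-181)²) = -(-478/119 - 181 + 32761) = -1*3876542/119 = -3876542/119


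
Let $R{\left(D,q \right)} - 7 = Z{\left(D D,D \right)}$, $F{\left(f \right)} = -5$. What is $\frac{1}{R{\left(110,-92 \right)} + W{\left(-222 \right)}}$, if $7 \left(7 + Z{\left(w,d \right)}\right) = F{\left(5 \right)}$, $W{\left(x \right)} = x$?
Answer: $- \frac{7}{1559} \approx -0.0044901$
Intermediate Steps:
$Z{\left(w,d \right)} = - \frac{54}{7}$ ($Z{\left(w,d \right)} = -7 + \frac{1}{7} \left(-5\right) = -7 - \frac{5}{7} = - \frac{54}{7}$)
$R{\left(D,q \right)} = - \frac{5}{7}$ ($R{\left(D,q \right)} = 7 - \frac{54}{7} = - \frac{5}{7}$)
$\frac{1}{R{\left(110,-92 \right)} + W{\left(-222 \right)}} = \frac{1}{- \frac{5}{7} - 222} = \frac{1}{- \frac{1559}{7}} = - \frac{7}{1559}$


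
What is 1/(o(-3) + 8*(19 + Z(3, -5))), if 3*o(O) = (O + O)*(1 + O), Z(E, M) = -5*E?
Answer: 1/36 ≈ 0.027778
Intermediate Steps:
o(O) = 2*O*(1 + O)/3 (o(O) = ((O + O)*(1 + O))/3 = ((2*O)*(1 + O))/3 = (2*O*(1 + O))/3 = 2*O*(1 + O)/3)
1/(o(-3) + 8*(19 + Z(3, -5))) = 1/((⅔)*(-3)*(1 - 3) + 8*(19 - 5*3)) = 1/((⅔)*(-3)*(-2) + 8*(19 - 15)) = 1/(4 + 8*4) = 1/(4 + 32) = 1/36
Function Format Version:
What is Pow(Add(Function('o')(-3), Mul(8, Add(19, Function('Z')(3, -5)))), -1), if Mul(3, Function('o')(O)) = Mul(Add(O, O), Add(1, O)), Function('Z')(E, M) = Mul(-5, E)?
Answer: Rational(1, 36) ≈ 0.027778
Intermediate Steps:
Function('o')(O) = Mul(Rational(2, 3), O, Add(1, O)) (Function('o')(O) = Mul(Rational(1, 3), Mul(Add(O, O), Add(1, O))) = Mul(Rational(1, 3), Mul(Mul(2, O), Add(1, O))) = Mul(Rational(1, 3), Mul(2, O, Add(1, O))) = Mul(Rational(2, 3), O, Add(1, O)))
Pow(Add(Function('o')(-3), Mul(8, Add(19, Function('Z')(3, -5)))), -1) = Pow(Add(Mul(Rational(2, 3), -3, Add(1, -3)), Mul(8, Add(19, Mul(-5, 3)))), -1) = Pow(Add(Mul(Rational(2, 3), -3, -2), Mul(8, Add(19, -15))), -1) = Pow(Add(4, Mul(8, 4)), -1) = Pow(Add(4, 32), -1) = Pow(36, -1) = Rational(1, 36)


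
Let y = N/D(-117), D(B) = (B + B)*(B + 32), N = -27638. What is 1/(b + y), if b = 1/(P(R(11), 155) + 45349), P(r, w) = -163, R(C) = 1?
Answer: -677790/941803 ≈ -0.71967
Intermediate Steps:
b = 1/45186 (b = 1/(-163 + 45349) = 1/45186 ≈ 2.2131e-5)
D(B) = 2*B*(32 + B) (D(B) = (2*B)*(32 + B) = 2*B*(32 + B))
y = -1063/765 (y = -27638*(-1/(234*(32 - 117))) = -27638/(2*(-117)*(-85)) = -27638/19890 = -27638*1/19890 = -1063/765 ≈ -1.3895)
1/(b + y) = 1/(1/45186 - 1063/765) = 1/(-941803/677790) = -677790/941803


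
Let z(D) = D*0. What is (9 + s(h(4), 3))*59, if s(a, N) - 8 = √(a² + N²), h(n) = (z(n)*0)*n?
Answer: 1180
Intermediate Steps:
z(D) = 0
h(n) = 0 (h(n) = (0*0)*n = 0*n = 0)
s(a, N) = 8 + √(N² + a²) (s(a, N) = 8 + √(a² + N²) = 8 + √(N² + a²))
(9 + s(h(4), 3))*59 = (9 + (8 + √(3² + 0²)))*59 = (9 + (8 + √(9 + 0)))*59 = (9 + (8 + √9))*59 = (9 + (8 + 3))*59 = (9 + 11)*59 = 20*59 = 1180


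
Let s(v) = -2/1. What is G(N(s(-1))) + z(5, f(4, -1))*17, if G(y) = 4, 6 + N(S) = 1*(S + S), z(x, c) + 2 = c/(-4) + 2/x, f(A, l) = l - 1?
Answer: -147/10 ≈ -14.700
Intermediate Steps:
f(A, l) = -1 + l
z(x, c) = -2 + 2/x - c/4 (z(x, c) = -2 + (c/(-4) + 2/x) = -2 + (c*(-¼) + 2/x) = -2 + (-c/4 + 2/x) = -2 + (2/x - c/4) = -2 + 2/x - c/4)
s(v) = -2 (s(v) = -2*1 = -2)
N(S) = -6 + 2*S (N(S) = -6 + 1*(S + S) = -6 + 1*(2*S) = -6 + 2*S)
G(N(s(-1))) + z(5, f(4, -1))*17 = 4 + (-2 + 2/5 - (-1 - 1)/4)*17 = 4 + (-2 + 2*(⅕) - ¼*(-2))*17 = 4 + (-2 + ⅖ + ½)*17 = 4 - 11/10*17 = 4 - 187/10 = -147/10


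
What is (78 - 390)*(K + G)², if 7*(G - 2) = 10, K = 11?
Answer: -3182712/49 ≈ -64953.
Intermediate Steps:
G = 24/7 (G = 2 + (⅐)*10 = 2 + 10/7 = 24/7 ≈ 3.4286)
(78 - 390)*(K + G)² = (78 - 390)*(11 + 24/7)² = -312*(101/7)² = -312*10201/49 = -3182712/49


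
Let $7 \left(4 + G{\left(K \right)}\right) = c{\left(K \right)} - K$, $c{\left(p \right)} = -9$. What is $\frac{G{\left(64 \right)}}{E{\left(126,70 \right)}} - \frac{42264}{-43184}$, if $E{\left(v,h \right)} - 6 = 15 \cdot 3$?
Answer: $\frac{1340833}{1927086} \approx 0.69578$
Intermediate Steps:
$E{\left(v,h \right)} = 51$ ($E{\left(v,h \right)} = 6 + 15 \cdot 3 = 6 + 45 = 51$)
$G{\left(K \right)} = - \frac{37}{7} - \frac{K}{7}$ ($G{\left(K \right)} = -4 + \frac{-9 - K}{7} = -4 - \left(\frac{9}{7} + \frac{K}{7}\right) = - \frac{37}{7} - \frac{K}{7}$)
$\frac{G{\left(64 \right)}}{E{\left(126,70 \right)}} - \frac{42264}{-43184} = \frac{- \frac{37}{7} - \frac{64}{7}}{51} - \frac{42264}{-43184} = \left(- \frac{37}{7} - \frac{64}{7}\right) \frac{1}{51} - - \frac{5283}{5398} = \left(- \frac{101}{7}\right) \frac{1}{51} + \frac{5283}{5398} = - \frac{101}{357} + \frac{5283}{5398} = \frac{1340833}{1927086}$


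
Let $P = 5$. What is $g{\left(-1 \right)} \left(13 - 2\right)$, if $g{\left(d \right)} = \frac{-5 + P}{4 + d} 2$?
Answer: $0$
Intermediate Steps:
$g{\left(d \right)} = 0$ ($g{\left(d \right)} = \frac{-5 + 5}{4 + d} 2 = \frac{0}{4 + d} 2 = 0 \cdot 2 = 0$)
$g{\left(-1 \right)} \left(13 - 2\right) = 0 \left(13 - 2\right) = 0 \cdot 11 = 0$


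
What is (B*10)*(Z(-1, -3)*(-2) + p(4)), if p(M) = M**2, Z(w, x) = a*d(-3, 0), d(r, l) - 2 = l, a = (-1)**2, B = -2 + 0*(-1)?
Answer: -240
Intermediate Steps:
B = -2 (B = -2 + 0 = -2)
a = 1
d(r, l) = 2 + l
Z(w, x) = 2 (Z(w, x) = 1*(2 + 0) = 1*2 = 2)
(B*10)*(Z(-1, -3)*(-2) + p(4)) = (-2*10)*(2*(-2) + 4**2) = -20*(-4 + 16) = -20*12 = -240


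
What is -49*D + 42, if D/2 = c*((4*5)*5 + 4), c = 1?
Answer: -10150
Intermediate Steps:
D = 208 (D = 2*(1*((4*5)*5 + 4)) = 2*(1*(20*5 + 4)) = 2*(1*(100 + 4)) = 2*(1*104) = 2*104 = 208)
-49*D + 42 = -49*208 + 42 = -10192 + 42 = -10150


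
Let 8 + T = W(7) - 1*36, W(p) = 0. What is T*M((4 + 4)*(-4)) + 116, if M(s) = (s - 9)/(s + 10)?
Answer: 34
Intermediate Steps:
T = -44 (T = -8 + (0 - 1*36) = -8 + (0 - 36) = -8 - 36 = -44)
M(s) = (-9 + s)/(10 + s)
T*M((4 + 4)*(-4)) + 116 = -44*(-9 + (4 + 4)*(-4))/(10 + (4 + 4)*(-4)) + 116 = -44*(-9 + 8*(-4))/(10 + 8*(-4)) + 116 = -44*(-9 - 32)/(10 - 32) + 116 = -44*(-41)/(-22) + 116 = -(-2)*(-41) + 116 = -44*41/22 + 116 = -82 + 116 = 34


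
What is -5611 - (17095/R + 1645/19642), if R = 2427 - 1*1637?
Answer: -624314118/110837 ≈ -5632.7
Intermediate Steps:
R = 790 (R = 2427 - 1637 = 790)
-5611 - (17095/R + 1645/19642) = -5611 - (17095/790 + 1645/19642) = -5611 - (17095*(1/790) + 1645*(1/19642)) = -5611 - (3419/158 + 235/2806) = -5611 - 1*2407711/110837 = -5611 - 2407711/110837 = -624314118/110837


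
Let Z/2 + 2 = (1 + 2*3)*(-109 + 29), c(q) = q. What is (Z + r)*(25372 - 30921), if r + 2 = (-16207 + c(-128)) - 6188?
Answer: 131228301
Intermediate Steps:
Z = -1124 (Z = -4 + 2*((1 + 2*3)*(-109 + 29)) = -4 + 2*((1 + 6)*(-80)) = -4 + 2*(7*(-80)) = -4 + 2*(-560) = -4 - 1120 = -1124)
r = -22525 (r = -2 + ((-16207 - 128) - 6188) = -2 + (-16335 - 6188) = -2 - 22523 = -22525)
(Z + r)*(25372 - 30921) = (-1124 - 22525)*(25372 - 30921) = -23649*(-5549) = 131228301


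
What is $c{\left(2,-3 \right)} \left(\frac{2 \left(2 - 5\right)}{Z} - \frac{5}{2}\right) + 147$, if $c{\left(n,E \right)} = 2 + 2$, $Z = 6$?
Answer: $133$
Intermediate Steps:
$c{\left(n,E \right)} = 4$
$c{\left(2,-3 \right)} \left(\frac{2 \left(2 - 5\right)}{Z} - \frac{5}{2}\right) + 147 = 4 \left(\frac{2 \left(2 - 5\right)}{6} - \frac{5}{2}\right) + 147 = 4 \left(2 \left(-3\right) \frac{1}{6} - \frac{5}{2}\right) + 147 = 4 \left(\left(-6\right) \frac{1}{6} - \frac{5}{2}\right) + 147 = 4 \left(-1 - \frac{5}{2}\right) + 147 = 4 \left(- \frac{7}{2}\right) + 147 = -14 + 147 = 133$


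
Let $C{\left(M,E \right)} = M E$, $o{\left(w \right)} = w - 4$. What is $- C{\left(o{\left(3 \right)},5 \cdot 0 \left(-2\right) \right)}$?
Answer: $0$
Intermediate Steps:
$o{\left(w \right)} = -4 + w$ ($o{\left(w \right)} = w - 4 = -4 + w$)
$C{\left(M,E \right)} = E M$
$- C{\left(o{\left(3 \right)},5 \cdot 0 \left(-2\right) \right)} = - 5 \cdot 0 \left(-2\right) \left(-4 + 3\right) = - 0 \left(-2\right) \left(-1\right) = - 0 \left(-1\right) = \left(-1\right) 0 = 0$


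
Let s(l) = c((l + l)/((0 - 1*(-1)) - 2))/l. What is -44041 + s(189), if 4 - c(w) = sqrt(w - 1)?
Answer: -8323745/189 - I*sqrt(379)/189 ≈ -44041.0 - 0.103*I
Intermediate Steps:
c(w) = 4 - sqrt(-1 + w) (c(w) = 4 - sqrt(w - 1) = 4 - sqrt(-1 + w))
s(l) = (4 - sqrt(-1 - 2*l))/l (s(l) = (4 - sqrt(-1 + (l + l)/((0 - 1*(-1)) - 2)))/l = (4 - sqrt(-1 + (2*l)/((0 + 1) - 2)))/l = (4 - sqrt(-1 + (2*l)/(1 - 2)))/l = (4 - sqrt(-1 + (2*l)/(-1)))/l = (4 - sqrt(-1 + (2*l)*(-1)))/l = (4 - sqrt(-1 - 2*l))/l)
-44041 + s(189) = -44041 + (4 - sqrt(-1 - 2*189))/189 = -44041 + (4 - sqrt(-1 - 378))/189 = -44041 + (4 - sqrt(-379))/189 = -44041 + (4 - I*sqrt(379))/189 = -44041 + (4/189 - I*sqrt(379)/189) = -8323745/189 - I*sqrt(379)/189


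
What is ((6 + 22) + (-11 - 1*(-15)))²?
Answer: 1024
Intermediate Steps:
((6 + 22) + (-11 - 1*(-15)))² = (28 + (-11 + 15))² = (28 + 4)² = 32² = 1024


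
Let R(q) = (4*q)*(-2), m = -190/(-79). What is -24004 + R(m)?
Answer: -1897836/79 ≈ -24023.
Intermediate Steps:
m = 190/79 (m = -190*(-1/79) = 190/79 ≈ 2.4051)
R(q) = -8*q
-24004 + R(m) = -24004 - 8*190/79 = -24004 - 1520/79 = -1897836/79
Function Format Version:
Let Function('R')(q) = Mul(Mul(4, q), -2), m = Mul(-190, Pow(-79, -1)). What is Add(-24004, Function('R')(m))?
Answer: Rational(-1897836, 79) ≈ -24023.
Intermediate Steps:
m = Rational(190, 79) (m = Mul(-190, Rational(-1, 79)) = Rational(190, 79) ≈ 2.4051)
Function('R')(q) = Mul(-8, q)
Add(-24004, Function('R')(m)) = Add(-24004, Mul(-8, Rational(190, 79))) = Add(-24004, Rational(-1520, 79)) = Rational(-1897836, 79)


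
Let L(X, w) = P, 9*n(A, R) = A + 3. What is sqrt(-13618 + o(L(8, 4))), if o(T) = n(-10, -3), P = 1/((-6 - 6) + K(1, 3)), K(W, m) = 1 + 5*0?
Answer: I*sqrt(122569)/3 ≈ 116.7*I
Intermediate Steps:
K(W, m) = 1 (K(W, m) = 1 + 0 = 1)
P = -1/11 (P = 1/((-6 - 6) + 1) = 1/(-12 + 1) = 1/(-11) = -1/11 ≈ -0.090909)
n(A, R) = 1/3 + A/9 (n(A, R) = (A + 3)/9 = (3 + A)/9 = 1/3 + A/9)
L(X, w) = -1/11
o(T) = -7/9 (o(T) = 1/3 + (1/9)*(-10) = 1/3 - 10/9 = -7/9)
sqrt(-13618 + o(L(8, 4))) = sqrt(-13618 - 7/9) = sqrt(-122569/9) = I*sqrt(122569)/3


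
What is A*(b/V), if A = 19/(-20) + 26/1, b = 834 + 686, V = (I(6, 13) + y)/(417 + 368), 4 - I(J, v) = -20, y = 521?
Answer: 5977932/109 ≈ 54843.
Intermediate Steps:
I(J, v) = 24 (I(J, v) = 4 - 1*(-20) = 4 + 20 = 24)
V = 109/157 (V = (24 + 521)/(417 + 368) = 545/785 = 545*(1/785) = 109/157 ≈ 0.69427)
b = 1520
A = 501/20 (A = 19*(-1/20) + 26*1 = -19/20 + 26 = 501/20 ≈ 25.050)
A*(b/V) = 501*(1520/(109/157))/20 = 501*(1520*(157/109))/20 = (501/20)*(238640/109) = 5977932/109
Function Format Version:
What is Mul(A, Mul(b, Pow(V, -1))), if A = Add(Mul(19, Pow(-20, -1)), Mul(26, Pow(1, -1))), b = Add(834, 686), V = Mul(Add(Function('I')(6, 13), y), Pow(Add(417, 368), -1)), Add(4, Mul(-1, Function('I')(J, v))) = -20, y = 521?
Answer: Rational(5977932, 109) ≈ 54843.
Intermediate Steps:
Function('I')(J, v) = 24 (Function('I')(J, v) = Add(4, Mul(-1, -20)) = Add(4, 20) = 24)
V = Rational(109, 157) (V = Mul(Add(24, 521), Pow(Add(417, 368), -1)) = Mul(545, Pow(785, -1)) = Mul(545, Rational(1, 785)) = Rational(109, 157) ≈ 0.69427)
b = 1520
A = Rational(501, 20) (A = Add(Mul(19, Rational(-1, 20)), Mul(26, 1)) = Add(Rational(-19, 20), 26) = Rational(501, 20) ≈ 25.050)
Mul(A, Mul(b, Pow(V, -1))) = Mul(Rational(501, 20), Mul(1520, Pow(Rational(109, 157), -1))) = Mul(Rational(501, 20), Mul(1520, Rational(157, 109))) = Mul(Rational(501, 20), Rational(238640, 109)) = Rational(5977932, 109)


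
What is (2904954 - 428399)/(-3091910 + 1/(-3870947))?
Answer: -9586613147585/11968619738771 ≈ -0.80098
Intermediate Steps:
(2904954 - 428399)/(-3091910 + 1/(-3870947)) = 2476555/(-3091910 - 1/3870947) = 2476555/(-11968619738771/3870947) = 2476555*(-3870947/11968619738771) = -9586613147585/11968619738771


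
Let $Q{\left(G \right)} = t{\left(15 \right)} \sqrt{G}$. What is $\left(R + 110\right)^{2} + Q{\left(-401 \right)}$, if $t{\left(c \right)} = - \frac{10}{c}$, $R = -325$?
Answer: $46225 - \frac{2 i \sqrt{401}}{3} \approx 46225.0 - 13.35 i$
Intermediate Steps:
$Q{\left(G \right)} = - \frac{2 \sqrt{G}}{3}$ ($Q{\left(G \right)} = - \frac{10}{15} \sqrt{G} = \left(-10\right) \frac{1}{15} \sqrt{G} = - \frac{2 \sqrt{G}}{3}$)
$\left(R + 110\right)^{2} + Q{\left(-401 \right)} = \left(-325 + 110\right)^{2} - \frac{2 \sqrt{-401}}{3} = \left(-215\right)^{2} - \frac{2 i \sqrt{401}}{3} = 46225 - \frac{2 i \sqrt{401}}{3}$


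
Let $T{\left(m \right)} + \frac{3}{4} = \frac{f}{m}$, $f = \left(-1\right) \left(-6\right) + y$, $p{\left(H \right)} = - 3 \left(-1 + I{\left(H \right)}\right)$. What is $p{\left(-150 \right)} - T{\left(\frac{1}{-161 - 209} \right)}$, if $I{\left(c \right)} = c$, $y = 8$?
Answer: $\frac{22535}{4} \approx 5633.8$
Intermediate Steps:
$p{\left(H \right)} = 3 - 3 H$ ($p{\left(H \right)} = - 3 \left(-1 + H\right) = 3 - 3 H$)
$f = 14$ ($f = \left(-1\right) \left(-6\right) + 8 = 6 + 8 = 14$)
$T{\left(m \right)} = - \frac{3}{4} + \frac{14}{m}$
$p{\left(-150 \right)} - T{\left(\frac{1}{-161 - 209} \right)} = \left(3 - -450\right) - \left(- \frac{3}{4} + \frac{14}{\frac{1}{-161 - 209}}\right) = \left(3 + 450\right) - \left(- \frac{3}{4} + \frac{14}{\frac{1}{-370}}\right) = 453 - \left(- \frac{3}{4} + \frac{14}{- \frac{1}{370}}\right) = 453 - \left(- \frac{3}{4} + 14 \left(-370\right)\right) = 453 - \left(- \frac{3}{4} - 5180\right) = 453 - - \frac{20723}{4} = 453 + \frac{20723}{4} = \frac{22535}{4}$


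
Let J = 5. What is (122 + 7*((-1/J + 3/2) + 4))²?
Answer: 2531281/100 ≈ 25313.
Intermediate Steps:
(122 + 7*((-1/J + 3/2) + 4))² = (122 + 7*((-1/5 + 3/2) + 4))² = (122 + 7*((-1*⅕ + 3*(½)) + 4))² = (122 + 7*((-⅕ + 3/2) + 4))² = (122 + 7*(13/10 + 4))² = (122 + 7*(53/10))² = (122 + 371/10)² = (1591/10)² = 2531281/100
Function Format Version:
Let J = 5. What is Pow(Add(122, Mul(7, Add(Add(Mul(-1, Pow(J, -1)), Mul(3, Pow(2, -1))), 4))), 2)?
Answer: Rational(2531281, 100) ≈ 25313.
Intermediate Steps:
Pow(Add(122, Mul(7, Add(Add(Mul(-1, Pow(J, -1)), Mul(3, Pow(2, -1))), 4))), 2) = Pow(Add(122, Mul(7, Add(Add(Mul(-1, Pow(5, -1)), Mul(3, Pow(2, -1))), 4))), 2) = Pow(Add(122, Mul(7, Add(Add(Mul(-1, Rational(1, 5)), Mul(3, Rational(1, 2))), 4))), 2) = Pow(Add(122, Mul(7, Add(Add(Rational(-1, 5), Rational(3, 2)), 4))), 2) = Pow(Add(122, Mul(7, Add(Rational(13, 10), 4))), 2) = Pow(Add(122, Mul(7, Rational(53, 10))), 2) = Pow(Add(122, Rational(371, 10)), 2) = Pow(Rational(1591, 10), 2) = Rational(2531281, 100)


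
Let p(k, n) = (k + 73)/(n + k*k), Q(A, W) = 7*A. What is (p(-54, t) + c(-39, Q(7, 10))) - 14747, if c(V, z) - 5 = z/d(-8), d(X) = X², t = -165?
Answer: -2595399473/176064 ≈ -14741.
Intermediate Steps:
p(k, n) = (73 + k)/(n + k²)
c(V, z) = 5 + z/64 (c(V, z) = 5 + z/((-8)²) = 5 + z/64)
(p(-54, t) + c(-39, Q(7, 10))) - 14747 = ((73 - 54)/(-165 + (-54)²) + (5 + (7*7)/64)) - 14747 = (19/(-165 + 2916) + (5 + (1/64)*49)) - 14747 = (19/2751 + (5 + 49/64)) - 14747 = ((1/2751)*19 + 369/64) - 14747 = (19/2751 + 369/64) - 14747 = 1016335/176064 - 14747 = -2595399473/176064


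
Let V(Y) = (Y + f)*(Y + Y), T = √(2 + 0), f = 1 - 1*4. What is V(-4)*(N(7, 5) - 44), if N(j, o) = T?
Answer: -2464 + 56*√2 ≈ -2384.8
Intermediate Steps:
f = -3 (f = 1 - 4 = -3)
T = √2 ≈ 1.4142
N(j, o) = √2
V(Y) = 2*Y*(-3 + Y) (V(Y) = (Y - 3)*(Y + Y) = (-3 + Y)*(2*Y) = 2*Y*(-3 + Y))
V(-4)*(N(7, 5) - 44) = (2*(-4)*(-3 - 4))*(√2 - 44) = (2*(-4)*(-7))*(-44 + √2) = 56*(-44 + √2) = -2464 + 56*√2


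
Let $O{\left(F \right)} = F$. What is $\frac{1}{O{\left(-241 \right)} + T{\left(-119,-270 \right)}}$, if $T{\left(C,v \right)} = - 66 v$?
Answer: $\frac{1}{17579} \approx 5.6886 \cdot 10^{-5}$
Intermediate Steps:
$\frac{1}{O{\left(-241 \right)} + T{\left(-119,-270 \right)}} = \frac{1}{-241 - -17820} = \frac{1}{-241 + 17820} = \frac{1}{17579}$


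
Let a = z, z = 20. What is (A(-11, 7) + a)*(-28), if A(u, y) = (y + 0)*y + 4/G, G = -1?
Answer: -1820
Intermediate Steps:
a = 20
A(u, y) = -4 + y**2 (A(u, y) = (y + 0)*y + 4/(-1) = y*y + 4*(-1) = y**2 - 4 = -4 + y**2)
(A(-11, 7) + a)*(-28) = ((-4 + 7**2) + 20)*(-28) = ((-4 + 49) + 20)*(-28) = (45 + 20)*(-28) = 65*(-28) = -1820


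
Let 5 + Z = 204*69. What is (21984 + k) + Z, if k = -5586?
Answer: 30469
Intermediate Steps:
Z = 14071 (Z = -5 + 204*69 = -5 + 14076 = 14071)
(21984 + k) + Z = (21984 - 5586) + 14071 = 16398 + 14071 = 30469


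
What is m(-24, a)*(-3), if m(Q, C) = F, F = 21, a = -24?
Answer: -63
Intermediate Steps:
m(Q, C) = 21
m(-24, a)*(-3) = 21*(-3) = -63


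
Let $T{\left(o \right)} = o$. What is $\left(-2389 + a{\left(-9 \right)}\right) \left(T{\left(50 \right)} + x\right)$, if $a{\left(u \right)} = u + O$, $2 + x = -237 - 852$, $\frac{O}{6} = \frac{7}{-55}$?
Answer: $\frac{137341212}{55} \approx 2.4971 \cdot 10^{6}$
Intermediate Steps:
$O = - \frac{42}{55}$ ($O = 6 \frac{7}{-55} = 6 \cdot 7 \left(- \frac{1}{55}\right) = 6 \left(- \frac{7}{55}\right) = - \frac{42}{55} \approx -0.76364$)
$x = -1091$ ($x = -2 - 1089 = -1091$)
$a{\left(u \right)} = - \frac{42}{55} + u$ ($a{\left(u \right)} = u - \frac{42}{55} = - \frac{42}{55} + u$)
$\left(-2389 + a{\left(-9 \right)}\right) \left(T{\left(50 \right)} + x\right) = \left(-2389 - \frac{537}{55}\right) \left(50 - 1091\right) = \left(-2389 - \frac{537}{55}\right) \left(-1041\right) = \left(- \frac{131932}{55}\right) \left(-1041\right) = \frac{137341212}{55}$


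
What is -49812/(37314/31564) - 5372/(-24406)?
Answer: -3197710230350/75890457 ≈ -42136.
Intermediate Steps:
-49812/(37314/31564) - 5372/(-24406) = -49812/(37314*(1/31564)) - 5372*(-1/24406) = -49812/18657/15782 + 2686/12203 = -49812*15782/18657 + 2686/12203 = -262044328/6219 + 2686/12203 = -3197710230350/75890457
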